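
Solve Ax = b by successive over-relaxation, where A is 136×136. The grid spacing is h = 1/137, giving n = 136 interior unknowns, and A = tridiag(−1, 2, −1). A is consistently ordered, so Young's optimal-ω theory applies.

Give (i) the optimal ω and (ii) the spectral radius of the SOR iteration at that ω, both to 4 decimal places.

ω* = 1.9552, ρ_SOR = 0.9552

n=136: λ(B_J) = 1 − λ(A)/2 = cos(kπ/137); k=1 gives ρ_J = 0.9997.
root = sin(π/137) = 0.02293  (since 1−cos² = sin²).
Then 2/(1+√(1−ρ_J²)) = 2/(1+0.02293); ω* = 2/1.02293 = 1.9552.
ρ_SOR = ω* − 1 = 1.9552 − 1 = 0.9552.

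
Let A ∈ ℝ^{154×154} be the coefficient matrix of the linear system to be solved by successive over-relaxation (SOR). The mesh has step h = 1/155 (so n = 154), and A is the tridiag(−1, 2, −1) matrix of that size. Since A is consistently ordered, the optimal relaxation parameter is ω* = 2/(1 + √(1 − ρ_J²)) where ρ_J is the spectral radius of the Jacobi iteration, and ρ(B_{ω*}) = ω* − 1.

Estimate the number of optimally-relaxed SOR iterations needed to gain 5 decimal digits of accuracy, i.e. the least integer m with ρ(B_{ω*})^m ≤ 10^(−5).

B_J for the 154×154 system has eigenvalues cos(kπ/155); ρ_J = cos(π/155) = 0.9997946.
root = sin(π/155) = 0.0202670  (since 1−cos² = sin²).
Young: ω* = 2/(1+√(1−ρ_J²)) = 2/(1+0.0202670) = 2/1.0202670 = 1.9602712.
ρ_SOR = ω* − 1 ≈ 0.9602712.
5·ln10 = 11.5129; −ln(0.9602712) = 0.0405395; m = ⌈11.5129/0.0405395⌉ = ⌈283.992⌉ = 284.

m = 284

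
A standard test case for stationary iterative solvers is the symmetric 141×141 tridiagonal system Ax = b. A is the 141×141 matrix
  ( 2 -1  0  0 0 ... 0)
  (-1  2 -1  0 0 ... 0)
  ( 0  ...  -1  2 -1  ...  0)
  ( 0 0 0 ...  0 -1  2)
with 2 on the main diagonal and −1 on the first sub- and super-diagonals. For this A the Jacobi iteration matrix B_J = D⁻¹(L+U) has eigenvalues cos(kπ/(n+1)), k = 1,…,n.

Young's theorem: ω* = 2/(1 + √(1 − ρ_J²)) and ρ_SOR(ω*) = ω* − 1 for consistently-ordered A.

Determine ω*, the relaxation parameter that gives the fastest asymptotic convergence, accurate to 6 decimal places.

ω* = 1.956713

n=141: λ(B_J) = 1 − λ(A)/2 = cos(kπ/142); k=1 gives ρ_J = 0.999755.
√(1−ρ_J²) = |sin(π/142)| = 0.0221221
Young: ω* = 2/(1+√(1−ρ_J²)) = 2/(1+0.0221221) = 2/1.0221221 = 1.956713.
ρ_SOR = ω* − 1 = 1.956713 − 1 = 0.956713.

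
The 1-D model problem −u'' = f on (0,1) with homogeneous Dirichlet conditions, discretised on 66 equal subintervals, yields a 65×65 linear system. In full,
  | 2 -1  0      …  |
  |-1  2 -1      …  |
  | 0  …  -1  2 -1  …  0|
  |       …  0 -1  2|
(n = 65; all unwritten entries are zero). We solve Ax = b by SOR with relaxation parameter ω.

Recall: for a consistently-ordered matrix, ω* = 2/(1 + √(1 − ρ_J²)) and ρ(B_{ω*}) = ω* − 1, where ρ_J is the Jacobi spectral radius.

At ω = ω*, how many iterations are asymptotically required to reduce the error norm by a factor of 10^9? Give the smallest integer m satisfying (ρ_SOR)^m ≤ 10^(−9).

m = 218

spectrum of D⁻¹(L+U) = {cos(kπ/66) : 1≤k≤65}; ρ_J = cos(π/66) = 0.9988673.
√(1−ρ_J²) = |sin(π/66)| = 0.0475819
ω* = 2 / (1 + 0.0475819) = 2 / 1.0475819 ≈ 1.9091586.
Hence ρ(B_{ω*}) = 1.9091586 − 1 = 0.9091586.
For 9 digits: m = 9·ln10 / (−ln 0.9091586) = 20.7233/0.0952357 = 217.600; round up → m = 218.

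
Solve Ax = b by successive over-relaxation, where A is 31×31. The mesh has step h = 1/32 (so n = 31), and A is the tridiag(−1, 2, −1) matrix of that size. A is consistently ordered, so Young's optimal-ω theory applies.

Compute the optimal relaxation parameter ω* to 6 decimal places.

n=31: λ(B_J) = 1 − λ(A)/2 = cos(kπ/32); k=1 gives ρ_J = 0.995185.
root = sin(π/32) = 0.0980171  (since 1−cos² = sin²).
[ω*] 2 ÷ (1 + 0.0980171) = 2 ÷ 1.0980171 = 1.821465.
ρ(B_{ω*}) = ω*−1 = 0.821465

ω* = 1.821465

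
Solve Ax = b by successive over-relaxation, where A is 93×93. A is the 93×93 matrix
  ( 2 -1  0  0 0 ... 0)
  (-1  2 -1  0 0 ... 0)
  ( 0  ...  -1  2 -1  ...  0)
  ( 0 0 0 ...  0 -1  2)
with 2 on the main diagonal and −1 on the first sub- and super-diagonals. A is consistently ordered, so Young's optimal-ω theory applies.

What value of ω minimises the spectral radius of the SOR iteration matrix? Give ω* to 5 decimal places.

B_J for the 93×93 system has eigenvalues cos(kπ/94); ρ_J = cos(π/94) = 0.99944.
root = sin(π/94) = 0.033415  (since 1−cos² = sin²).
Young: ω* = 2/(1+√(1−ρ_J²)) = 2/(1+0.033415) = 2/1.033415 = 1.93533.
Hence ρ(B_{ω*}) = 1.93533 − 1 = 0.93533.

ω* = 1.93533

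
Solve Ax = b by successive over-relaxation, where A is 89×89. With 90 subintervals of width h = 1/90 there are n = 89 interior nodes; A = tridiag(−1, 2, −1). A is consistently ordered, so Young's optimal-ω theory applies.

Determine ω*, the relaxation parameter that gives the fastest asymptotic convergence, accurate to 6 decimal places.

[ρ_J] n=89: ρ(B_J) = cos(π/(n+1)) = cos(π/90) = 0.999391.
root = sin(π/90) = 0.0348995  (since 1−cos² = sin²).
Young: ω* = 2/(1+√(1−ρ_J²)) = 2/(1+0.0348995) = 2/1.0348995 = 1.932555.
Hence ρ(B_{ω*}) = 1.932555 − 1 = 0.932555.

ω* = 1.932555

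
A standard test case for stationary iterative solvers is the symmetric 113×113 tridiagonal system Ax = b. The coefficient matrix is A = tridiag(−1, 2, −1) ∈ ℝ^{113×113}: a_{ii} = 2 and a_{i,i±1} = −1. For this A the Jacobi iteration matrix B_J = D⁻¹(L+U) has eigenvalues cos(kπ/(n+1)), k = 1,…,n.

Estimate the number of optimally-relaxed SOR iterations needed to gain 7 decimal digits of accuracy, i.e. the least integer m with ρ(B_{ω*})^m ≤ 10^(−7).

m = 293

ρ_J = max_k |cos(kπ/114)| = cos(π/114) = 0.9996203
√(1−ρ_J²) simplifies to sin(π/114) = 0.0275543.
[ω*] 2 ÷ (1 + 0.0275543) = 2 ÷ 1.0275543 = 1.9463692.
and ρ(B_{ω*}) = 1.9463692 − 1 = 0.9463692.
m ≥ 7·ln10 / (−ln 0.9463692) = 292.405; smallest integer m = 293.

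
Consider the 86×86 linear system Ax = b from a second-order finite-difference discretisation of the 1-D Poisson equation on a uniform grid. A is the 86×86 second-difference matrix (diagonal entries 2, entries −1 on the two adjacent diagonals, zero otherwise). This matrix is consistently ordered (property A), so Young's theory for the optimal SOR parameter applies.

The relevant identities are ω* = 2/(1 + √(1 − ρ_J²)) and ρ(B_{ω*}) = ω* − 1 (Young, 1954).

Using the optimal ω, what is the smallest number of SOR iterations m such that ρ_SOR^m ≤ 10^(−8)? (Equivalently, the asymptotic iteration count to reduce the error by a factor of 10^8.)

spectrum of D⁻¹(L+U) = {cos(kπ/87) : 1≤k≤86}; ρ_J = cos(π/87) = 0.9993481.
√(1−ρ_J²) simplifies to sin(π/87) = 0.0361024.
Young: ω* = 2/(1+√(1−ρ_J²)) = 2/(1+0.0361024) = 2/1.0361024 = 1.9303111.
[ρ_SOR] ω* − 1 = 0.9303111.
For 8 digits: m = 8·ln10 / (−ln 0.9303111) = 18.4207/0.0722362 = 255.006; round up → m = 256.

m = 256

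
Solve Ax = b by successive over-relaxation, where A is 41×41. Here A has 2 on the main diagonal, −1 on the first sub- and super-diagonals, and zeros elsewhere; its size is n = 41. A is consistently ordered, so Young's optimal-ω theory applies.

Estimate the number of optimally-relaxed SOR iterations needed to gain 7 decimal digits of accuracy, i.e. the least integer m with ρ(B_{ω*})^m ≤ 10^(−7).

½·tridiag(1,0,1) at n=41: λ_k = cos(kπ/42); max |λ| at k=1 ⇒ ρ_J = cos(π/42) ≈ 0.9972038.
√(1−ρ_J²) = |sin(π/42)| = 0.0747301
Young: ω* = 2/(1+√(1−ρ_J²)) = 2/(1+0.0747301) = 2/1.0747301 = 1.8609323.
At ω = 1.8609323 every |λ(B_ω)| = ω−1, so ρ_SOR = 0.8609323.
Need (0.8609323)^m ≤ 10^(−7): m ≥ 7·ln10/|ln 0.8609323| = 16.1181/0.149739 = 107.641 ⇒ m = 108.

m = 108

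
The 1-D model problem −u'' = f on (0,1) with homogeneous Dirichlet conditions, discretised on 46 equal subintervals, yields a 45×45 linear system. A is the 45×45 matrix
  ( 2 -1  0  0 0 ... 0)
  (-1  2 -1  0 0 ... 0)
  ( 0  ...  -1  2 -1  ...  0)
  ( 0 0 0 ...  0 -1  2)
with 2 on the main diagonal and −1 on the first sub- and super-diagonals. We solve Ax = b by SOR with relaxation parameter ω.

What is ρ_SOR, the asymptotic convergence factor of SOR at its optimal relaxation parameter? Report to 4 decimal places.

B_J for the 45×45 system has eigenvalues cos(kπ/46); ρ_J = cos(π/46) = 0.9977.
1 − cos²(π/46) = sin²(π/46) ⇒ √(1−ρ_J²) = sin(π/46) = 0.06824.
ω* = 2 / (1 + 0.06824) = 2 / 1.06824 ≈ 1.8722.
ρ_SOR = ω* − 1 = 1.8722 − 1 = 0.8722.

ρ_SOR = 0.8722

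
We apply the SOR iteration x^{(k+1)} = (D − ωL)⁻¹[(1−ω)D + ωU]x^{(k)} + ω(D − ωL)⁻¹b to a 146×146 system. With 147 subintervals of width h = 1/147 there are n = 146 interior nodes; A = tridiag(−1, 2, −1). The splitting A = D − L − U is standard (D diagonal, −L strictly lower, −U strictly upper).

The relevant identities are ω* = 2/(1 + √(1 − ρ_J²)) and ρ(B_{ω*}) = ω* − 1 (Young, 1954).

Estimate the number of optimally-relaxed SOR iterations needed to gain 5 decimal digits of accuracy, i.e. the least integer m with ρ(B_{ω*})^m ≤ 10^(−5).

spectrum of D⁻¹(L+U) = {cos(kπ/147) : 1≤k≤146}; ρ_J = cos(π/147) = 0.9997716.
√(1−ρ_J²) = |sin(π/147)| = 0.0213698
Young: ω* = 2/(1+√(1−ρ_J²)) = 2/(1+0.0213698) = 2/1.0213698 = 1.9581546.
ρ_SOR = ω* − 1 ≈ 0.9581546.
m ≥ 5·ln10 / (−ln 0.9581546) = 269.332; smallest integer m = 270.

m = 270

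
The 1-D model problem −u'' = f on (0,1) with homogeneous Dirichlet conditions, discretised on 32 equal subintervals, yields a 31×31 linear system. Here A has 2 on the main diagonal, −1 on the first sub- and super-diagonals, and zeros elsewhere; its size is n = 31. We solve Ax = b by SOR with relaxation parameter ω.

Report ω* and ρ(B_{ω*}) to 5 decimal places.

ω* = 1.82147, ρ_SOR = 0.82147

½·tridiag(1,0,1) at n=31: λ_k = cos(kπ/32); max |λ| at k=1 ⇒ ρ_J = cos(π/32) ≈ 0.99518.
√(1−ρ_J²) = |sin(π/32)| = 0.098017
Then 2/(1+√(1−ρ_J²)) = 2/(1+0.098017); ω* = 2/1.098017 = 1.82147.
and ρ(B_{ω*}) = 1.82147 − 1 = 0.82147.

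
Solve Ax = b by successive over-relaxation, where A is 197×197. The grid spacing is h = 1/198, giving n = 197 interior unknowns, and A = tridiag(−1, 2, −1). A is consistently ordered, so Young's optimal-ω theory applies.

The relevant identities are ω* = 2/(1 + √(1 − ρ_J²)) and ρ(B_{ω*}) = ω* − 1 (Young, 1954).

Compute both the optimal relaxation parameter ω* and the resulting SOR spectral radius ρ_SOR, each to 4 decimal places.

ω* = 1.9688, ρ_SOR = 0.9688

B_J for the 197×197 system has eigenvalues cos(kπ/198); ρ_J = cos(π/198) = 0.9999.
1 − cos²(π/198) = sin²(π/198) ⇒ √(1−ρ_J²) = sin(π/198) = 0.01587.
ω* = 2/(1+0.01587) = 1.9688
and ρ(B_{ω*}) = 1.9688 − 1 = 0.9688.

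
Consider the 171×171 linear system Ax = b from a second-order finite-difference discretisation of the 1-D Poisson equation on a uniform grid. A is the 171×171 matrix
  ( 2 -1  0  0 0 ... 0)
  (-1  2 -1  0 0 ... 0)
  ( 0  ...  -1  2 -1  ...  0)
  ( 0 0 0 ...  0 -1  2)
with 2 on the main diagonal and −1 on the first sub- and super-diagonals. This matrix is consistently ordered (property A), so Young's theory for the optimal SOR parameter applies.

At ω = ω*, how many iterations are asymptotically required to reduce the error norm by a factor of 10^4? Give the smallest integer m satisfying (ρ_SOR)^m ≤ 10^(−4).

½·tridiag(1,0,1) at n=171: λ_k = cos(kπ/172); max |λ| at k=1 ⇒ ρ_J = cos(π/172) ≈ 0.9998332.
√(1 − cos²(π/172)) = sin(π/172) ≈ 0.0182641.
Then 2/(1+√(1−ρ_J²)) = 2/(1+0.0182641); ω* = 2/1.0182641 = 1.9641270.
Hence ρ(B_{ω*}) = 1.9641270 − 1 = 0.9641270.
m ≥ 4·ln10 / (−ln 0.9641270) = 252.115; smallest integer m = 253.

m = 253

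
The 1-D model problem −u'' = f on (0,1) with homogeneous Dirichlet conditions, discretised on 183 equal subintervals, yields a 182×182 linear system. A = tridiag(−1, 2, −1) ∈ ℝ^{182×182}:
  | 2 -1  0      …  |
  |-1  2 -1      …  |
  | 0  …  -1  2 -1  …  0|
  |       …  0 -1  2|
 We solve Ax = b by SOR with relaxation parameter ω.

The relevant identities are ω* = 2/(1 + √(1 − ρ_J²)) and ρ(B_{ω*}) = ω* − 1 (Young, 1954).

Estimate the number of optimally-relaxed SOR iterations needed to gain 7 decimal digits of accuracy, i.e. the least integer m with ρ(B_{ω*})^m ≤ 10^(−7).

ρ_J = max_k |cos(kπ/183)| = cos(π/183) = 0.9998526
√(1−ρ_J²) = |sin(π/183)| = 0.0171663
[ω*] 2 ÷ (1 + 0.0171663) = 2 ÷ 1.0171663 = 1.9662468.
ρ(B_{ω*}) = ω*−1 = 0.9662468
Need (0.9662468)^m ≤ 10^(−7): m ≥ 7·ln10/|ln 0.9662468| = 16.1181/0.034336 = 469.423 ⇒ m = 470.

m = 470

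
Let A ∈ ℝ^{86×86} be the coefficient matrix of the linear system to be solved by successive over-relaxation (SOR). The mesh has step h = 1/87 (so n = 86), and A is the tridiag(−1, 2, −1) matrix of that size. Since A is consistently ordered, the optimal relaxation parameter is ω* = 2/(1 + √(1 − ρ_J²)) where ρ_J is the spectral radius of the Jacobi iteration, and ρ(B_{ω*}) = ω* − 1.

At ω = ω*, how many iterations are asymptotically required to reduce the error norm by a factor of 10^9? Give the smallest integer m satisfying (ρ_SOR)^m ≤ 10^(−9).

m = 287

spectrum of D⁻¹(L+U) = {cos(kπ/87) : 1≤k≤86}; ρ_J = cos(π/87) = 0.9993481.
1 − cos²(π/87) = sin²(π/87) ⇒ √(1−ρ_J²) = sin(π/87) = 0.0361024.
ω* = 2/(1+0.0361024) = 1.9303111
ρ_SOR = ω* − 1 = 1.9303111 − 1 = 0.9303111.
ρ_SOR^m ≤ 10^(−9) ⇔ m ≥ 9·ln10/(−ln 0.9303111) = 20.7233/0.0722362 = 286.882; m = ⌈286.882⌉ = 287.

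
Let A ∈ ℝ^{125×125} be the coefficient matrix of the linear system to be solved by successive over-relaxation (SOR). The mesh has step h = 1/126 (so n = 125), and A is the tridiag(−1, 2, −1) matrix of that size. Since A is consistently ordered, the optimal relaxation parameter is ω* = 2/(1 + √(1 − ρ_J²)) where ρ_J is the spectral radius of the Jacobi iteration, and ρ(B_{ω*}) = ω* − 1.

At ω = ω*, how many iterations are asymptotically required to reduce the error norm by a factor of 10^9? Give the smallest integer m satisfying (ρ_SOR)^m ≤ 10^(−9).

m = 416

With n=125, ρ(Jacobi) = cos(π/126) = 0.9996892.
root = sin(π/126) = 0.0249307  (since 1−cos² = sin²).
ω* = 2 / (1 + 0.0249307) = 2 / 1.0249307 ≈ 1.9513514.
ρ(B_{ω*}) = ω*−1 = 0.9513514
Need (0.9513514)^m ≤ 10^(−9): m ≥ 9·ln10/|ln 0.9513514| = 20.7233/0.0498718 = 415.531 ⇒ m = 416.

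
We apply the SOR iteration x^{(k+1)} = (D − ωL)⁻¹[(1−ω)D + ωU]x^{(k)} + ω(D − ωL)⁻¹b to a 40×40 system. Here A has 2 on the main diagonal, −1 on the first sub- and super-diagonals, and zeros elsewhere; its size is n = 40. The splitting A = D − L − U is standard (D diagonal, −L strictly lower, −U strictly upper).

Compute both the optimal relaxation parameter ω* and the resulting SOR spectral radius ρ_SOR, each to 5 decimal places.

ω* = 1.85779, ρ_SOR = 0.85779

[ρ_J] n=40: ρ(B_J) = cos(π/(n+1)) = cos(π/41) = 0.99707.
root = sin(π/41) = 0.076549  (since 1−cos² = sin²).
ω* = 2/(1+0.076549) = 1.85779
At ω = 1.85779 every |λ(B_ω)| = ω−1, so ρ_SOR = 0.85779.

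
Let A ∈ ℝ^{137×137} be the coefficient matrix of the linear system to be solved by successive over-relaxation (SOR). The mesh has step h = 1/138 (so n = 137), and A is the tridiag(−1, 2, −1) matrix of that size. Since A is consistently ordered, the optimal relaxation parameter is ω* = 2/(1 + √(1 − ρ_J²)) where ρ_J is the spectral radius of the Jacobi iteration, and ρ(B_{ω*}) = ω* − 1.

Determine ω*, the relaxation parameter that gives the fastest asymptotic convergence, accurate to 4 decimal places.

ω* = 1.9555

½·tridiag(1,0,1) at n=137: λ_k = cos(kπ/138); max |λ| at k=1 ⇒ ρ_J = cos(π/138) ≈ 0.9997.
√(1−ρ_J²) = |sin(π/138)| = 0.02276
ω* = 2/(1+0.02276) = 1.9555
Hence ρ(B_{ω*}) = 1.9555 − 1 = 0.9555.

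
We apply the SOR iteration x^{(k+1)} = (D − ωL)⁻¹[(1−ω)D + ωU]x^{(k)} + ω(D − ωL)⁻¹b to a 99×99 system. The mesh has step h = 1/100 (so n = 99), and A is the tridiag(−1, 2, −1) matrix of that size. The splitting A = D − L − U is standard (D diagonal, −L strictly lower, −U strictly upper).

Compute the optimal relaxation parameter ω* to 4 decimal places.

n=99: λ(B_J) = 1 − λ(A)/2 = cos(kπ/100); k=1 gives ρ_J = 0.9995.
1 − cos²(π/100) = sin²(π/100) ⇒ √(1−ρ_J²) = sin(π/100) = 0.03141.
[ω*] 2 ÷ (1 + 0.03141) = 2 ÷ 1.03141 = 1.9391.
Hence ρ(B_{ω*}) = 1.9391 − 1 = 0.9391.

ω* = 1.9391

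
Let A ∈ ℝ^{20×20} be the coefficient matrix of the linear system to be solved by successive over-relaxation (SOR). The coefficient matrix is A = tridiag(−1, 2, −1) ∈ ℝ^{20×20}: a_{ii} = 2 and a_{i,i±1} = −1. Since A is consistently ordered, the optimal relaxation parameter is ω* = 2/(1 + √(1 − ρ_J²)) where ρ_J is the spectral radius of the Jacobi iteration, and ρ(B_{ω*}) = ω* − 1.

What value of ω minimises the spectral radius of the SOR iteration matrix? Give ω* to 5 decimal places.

½·tridiag(1,0,1) at n=20: λ_k = cos(kπ/21); max |λ| at k=1 ⇒ ρ_J = cos(π/21) ≈ 0.98883.
√(1−ρ_J²) = |sin(π/21)| = 0.149042
[ω*] 2 ÷ (1 + 0.149042) = 2 ÷ 1.149042 = 1.74058.
ρ_SOR = ω* − 1 = 1.74058 − 1 = 0.74058.

ω* = 1.74058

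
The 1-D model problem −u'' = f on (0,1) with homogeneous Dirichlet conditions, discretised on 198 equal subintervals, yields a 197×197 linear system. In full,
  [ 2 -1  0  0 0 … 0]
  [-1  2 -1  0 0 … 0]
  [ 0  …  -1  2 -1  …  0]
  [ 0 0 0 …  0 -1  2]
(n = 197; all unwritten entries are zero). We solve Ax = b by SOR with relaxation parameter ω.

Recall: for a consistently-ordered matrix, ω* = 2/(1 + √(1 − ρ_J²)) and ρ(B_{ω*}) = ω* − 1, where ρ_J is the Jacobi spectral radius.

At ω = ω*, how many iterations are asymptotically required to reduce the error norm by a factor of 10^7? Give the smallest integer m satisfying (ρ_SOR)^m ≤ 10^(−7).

B_J for the 197×197 system has eigenvalues cos(kπ/198); ρ_J = cos(π/198) = 0.9998741.
√(1−ρ_J²) = |sin(π/198)| = 0.0158660
Then 2/(1+√(1−ρ_J²)) = 2/(1+0.0158660); ω* = 2/1.0158660 = 1.9687636.
At ω = 1.9687636 every |λ(B_ω)| = ω−1, so ρ_SOR = 0.9687636.
For 7 digits: m = 7·ln10 / (−ln 0.9687636) = 16.1181/0.0317347 = 507.901; round up → m = 508.

m = 508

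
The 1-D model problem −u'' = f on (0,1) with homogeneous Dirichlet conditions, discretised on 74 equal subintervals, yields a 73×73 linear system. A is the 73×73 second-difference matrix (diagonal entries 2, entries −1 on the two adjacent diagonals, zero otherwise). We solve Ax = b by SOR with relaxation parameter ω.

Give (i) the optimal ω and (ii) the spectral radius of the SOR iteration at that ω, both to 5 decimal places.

ω* = 1.91857, ρ_SOR = 0.91857

B_J for the 73×73 system has eigenvalues cos(kπ/74); ρ_J = cos(π/74) = 0.99910.
1 − cos²(π/74) = sin²(π/74) ⇒ √(1−ρ_J²) = sin(π/74) = 0.042441.
ω* = 2 / (1 + 0.042441) = 2 / 1.042441 ≈ 1.91857.
[ρ_SOR] ω* − 1 = 0.91857.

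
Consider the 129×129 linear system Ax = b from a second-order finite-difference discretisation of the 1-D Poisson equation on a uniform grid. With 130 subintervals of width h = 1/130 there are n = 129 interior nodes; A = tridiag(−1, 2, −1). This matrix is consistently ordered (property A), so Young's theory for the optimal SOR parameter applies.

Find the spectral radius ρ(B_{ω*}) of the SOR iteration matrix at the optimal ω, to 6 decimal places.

ρ_SOR = 0.952813

B_J for the 129×129 system has eigenvalues cos(kπ/130); ρ_J = cos(π/130) = 0.999708.
√(1−ρ_J²) = |sin(π/130)| = 0.0241637
ω* = 2 / (1 + 0.0241637) = 2 / 1.0241637 ≈ 1.952813.
ρ_SOR = ω* − 1 = 1.952813 − 1 = 0.952813.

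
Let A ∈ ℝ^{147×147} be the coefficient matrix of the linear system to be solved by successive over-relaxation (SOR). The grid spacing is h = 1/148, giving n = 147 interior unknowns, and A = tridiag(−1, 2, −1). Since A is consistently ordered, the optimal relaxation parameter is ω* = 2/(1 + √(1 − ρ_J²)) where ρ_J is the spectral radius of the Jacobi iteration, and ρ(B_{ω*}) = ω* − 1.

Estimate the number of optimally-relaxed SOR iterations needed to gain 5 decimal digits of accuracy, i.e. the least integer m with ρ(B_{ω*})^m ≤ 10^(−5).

ρ_J = max_k |cos(kπ/148)| = cos(π/148) = 0.9997747
root = sin(π/148) = 0.0212254  (since 1−cos² = sin²).
Then 2/(1+√(1−ρ_J²)) = 2/(1+0.0212254); ω* = 2/1.0212254 = 1.9584315.
and ρ(B_{ω*}) = 1.9584315 − 1 = 0.9584315.
Need (0.9584315)^m ≤ 10^(−5): m ≥ 5·ln10/|ln 0.9584315| = 11.5129/0.0424572 = 271.165 ⇒ m = 272.

m = 272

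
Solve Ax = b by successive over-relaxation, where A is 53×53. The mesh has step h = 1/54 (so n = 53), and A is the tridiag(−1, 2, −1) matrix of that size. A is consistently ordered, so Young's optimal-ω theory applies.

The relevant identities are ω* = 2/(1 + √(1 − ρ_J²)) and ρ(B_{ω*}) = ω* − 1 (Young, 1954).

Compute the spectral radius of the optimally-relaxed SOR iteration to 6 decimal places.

[ρ_J] n=53: ρ(B_J) = cos(π/(n+1)) = cos(π/54) = 0.998308.
root = sin(π/54) = 0.0581448  (since 1−cos² = sin²).
Then 2/(1+√(1−ρ_J²)) = 2/(1+0.0581448); ω* = 2/1.0581448 = 1.890100.
and ρ(B_{ω*}) = 1.890100 − 1 = 0.890100.

ρ_SOR = 0.890100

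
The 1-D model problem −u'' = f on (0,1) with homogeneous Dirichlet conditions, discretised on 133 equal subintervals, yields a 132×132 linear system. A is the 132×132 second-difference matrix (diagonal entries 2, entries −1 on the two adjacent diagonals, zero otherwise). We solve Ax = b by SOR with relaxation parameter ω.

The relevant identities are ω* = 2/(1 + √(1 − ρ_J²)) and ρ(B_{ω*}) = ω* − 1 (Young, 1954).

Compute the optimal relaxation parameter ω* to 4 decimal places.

ρ_J = max_k |cos(kπ/133)| = cos(π/133) = 0.9997
1 − cos²(π/133) = sin²(π/133) ⇒ √(1−ρ_J²) = sin(π/133) = 0.02362.
Then 2/(1+√(1−ρ_J²)) = 2/(1+0.02362); ω* = 2/1.02362 = 1.9539.
At ω = 1.9539 every |λ(B_ω)| = ω−1, so ρ_SOR = 0.9539.

ω* = 1.9539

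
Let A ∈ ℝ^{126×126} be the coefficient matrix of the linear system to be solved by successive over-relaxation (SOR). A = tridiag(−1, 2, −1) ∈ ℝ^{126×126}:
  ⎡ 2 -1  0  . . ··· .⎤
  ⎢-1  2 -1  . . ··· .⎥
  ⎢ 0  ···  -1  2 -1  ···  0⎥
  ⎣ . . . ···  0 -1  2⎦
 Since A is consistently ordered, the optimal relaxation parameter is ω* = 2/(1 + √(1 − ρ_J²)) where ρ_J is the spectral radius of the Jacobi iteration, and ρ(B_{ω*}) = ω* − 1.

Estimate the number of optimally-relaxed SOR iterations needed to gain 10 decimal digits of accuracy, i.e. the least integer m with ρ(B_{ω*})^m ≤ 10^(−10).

n=126: λ(B_J) = 1 − λ(A)/2 = cos(kπ/127); k=1 gives ρ_J = 0.9996941.
√(1 − cos²(π/127)) = sin(π/127) ≈ 0.0247344.
[ω*] 2 ÷ (1 + 0.0247344) = 2 ÷ 1.0247344 = 1.9517252.
ρ_SOR = ω* − 1 ≈ 0.9517252.
For 10 digits: m = 10·ln10 / (−ln 0.9517252) = 23.0259/0.0494789 = 465.368; round up → m = 466.

m = 466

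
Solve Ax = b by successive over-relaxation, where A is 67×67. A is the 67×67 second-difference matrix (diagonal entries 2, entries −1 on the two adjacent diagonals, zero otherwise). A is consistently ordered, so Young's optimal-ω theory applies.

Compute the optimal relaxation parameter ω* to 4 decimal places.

ω* = 1.9117

ρ_J = max_k |cos(kπ/68)| = cos(π/68) = 0.9989
√(1−ρ_J²) simplifies to sin(π/68) = 0.04618.
ω* = 2 / (1 + 0.04618) = 2 / 1.04618 ≈ 1.9117.
At ω = 1.9117 every |λ(B_ω)| = ω−1, so ρ_SOR = 0.9117.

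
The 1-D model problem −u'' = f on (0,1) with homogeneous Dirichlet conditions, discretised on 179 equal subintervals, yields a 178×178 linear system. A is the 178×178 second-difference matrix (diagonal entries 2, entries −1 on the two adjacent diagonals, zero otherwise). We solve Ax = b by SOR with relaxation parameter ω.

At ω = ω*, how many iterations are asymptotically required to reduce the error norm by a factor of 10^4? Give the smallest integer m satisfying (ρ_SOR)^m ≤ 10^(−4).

[ρ_J] n=178: ρ(B_J) = cos(π/(n+1)) = cos(π/179) = 0.9998460.
root = sin(π/179) = 0.0175499  (since 1−cos² = sin²).
ω* = 2/(1 + 0.0175499) = 2/1.0175499 = 1.9655056.
ρ_SOR = ω* − 1 ≈ 0.9655056.
4·ln10 = 9.21034; −ln(0.9655056) = 0.0351034; m = ⌈9.21034/0.0351034⌉ = ⌈262.377⌉ = 263.

m = 263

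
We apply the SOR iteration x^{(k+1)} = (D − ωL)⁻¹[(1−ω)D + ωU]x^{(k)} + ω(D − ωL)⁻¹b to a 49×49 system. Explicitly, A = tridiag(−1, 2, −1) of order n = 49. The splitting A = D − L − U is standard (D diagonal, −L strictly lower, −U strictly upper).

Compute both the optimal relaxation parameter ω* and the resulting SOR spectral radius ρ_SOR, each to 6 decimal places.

ω* = 1.881838, ρ_SOR = 0.881838

With n=49, ρ(Jacobi) = cos(π/50) = 0.998027.
√(1−ρ_J²) simplifies to sin(π/50) = 0.0627905.
[ω*] 2 ÷ (1 + 0.0627905) = 2 ÷ 1.0627905 = 1.881838.
and ρ(B_{ω*}) = 1.881838 − 1 = 0.881838.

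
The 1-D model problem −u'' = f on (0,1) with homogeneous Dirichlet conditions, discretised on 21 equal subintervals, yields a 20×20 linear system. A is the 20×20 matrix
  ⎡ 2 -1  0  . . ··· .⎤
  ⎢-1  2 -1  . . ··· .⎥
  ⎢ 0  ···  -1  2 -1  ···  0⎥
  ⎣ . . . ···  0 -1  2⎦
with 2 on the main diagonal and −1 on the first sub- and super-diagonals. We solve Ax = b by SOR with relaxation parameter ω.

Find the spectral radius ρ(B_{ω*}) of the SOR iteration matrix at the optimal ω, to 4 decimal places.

[ρ_J] n=20: ρ(B_J) = cos(π/(n+1)) = cos(π/21) = 0.9888.
√(1−ρ_J²) simplifies to sin(π/21) = 0.14904.
So ω* = 2/1.14904 = 1.7406 (Young).
ρ(B_{ω*}) = ω*−1 = 0.7406

ρ_SOR = 0.7406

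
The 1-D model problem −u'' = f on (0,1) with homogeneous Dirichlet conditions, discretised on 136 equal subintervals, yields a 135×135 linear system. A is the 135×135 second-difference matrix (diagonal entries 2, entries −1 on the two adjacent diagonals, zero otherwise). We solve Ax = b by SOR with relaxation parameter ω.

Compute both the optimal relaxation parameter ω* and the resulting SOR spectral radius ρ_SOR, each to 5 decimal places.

ω* = 1.95485, ρ_SOR = 0.95485

spectrum of D⁻¹(L+U) = {cos(kπ/136) : 1≤k≤135}; ρ_J = cos(π/136) = 0.99973.
√(1 − cos²(π/136)) = sin(π/136) ≈ 0.023098.
ω* = 2/(1 + 0.023098) = 2/1.023098 = 1.95485.
and ρ(B_{ω*}) = 1.95485 − 1 = 0.95485.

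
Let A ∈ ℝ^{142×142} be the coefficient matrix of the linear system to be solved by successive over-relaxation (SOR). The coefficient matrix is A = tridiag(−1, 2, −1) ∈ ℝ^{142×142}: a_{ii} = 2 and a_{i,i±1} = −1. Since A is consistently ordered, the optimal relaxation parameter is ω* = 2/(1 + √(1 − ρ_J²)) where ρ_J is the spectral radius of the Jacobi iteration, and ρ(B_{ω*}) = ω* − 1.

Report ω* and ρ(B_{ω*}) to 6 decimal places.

ω* = 1.957010, ρ_SOR = 0.957010

½·tridiag(1,0,1) at n=142: λ_k = cos(kπ/143); max |λ| at k=1 ⇒ ρ_J = cos(π/143) ≈ 0.999759.
√(1 − cos²(π/143)) = sin(π/143) ≈ 0.0219674.
Then 2/(1+√(1−ρ_J²)) = 2/(1+0.0219674); ω* = 2/1.0219674 = 1.957010.
ρ_SOR = ω* − 1 = 1.957010 − 1 = 0.957010.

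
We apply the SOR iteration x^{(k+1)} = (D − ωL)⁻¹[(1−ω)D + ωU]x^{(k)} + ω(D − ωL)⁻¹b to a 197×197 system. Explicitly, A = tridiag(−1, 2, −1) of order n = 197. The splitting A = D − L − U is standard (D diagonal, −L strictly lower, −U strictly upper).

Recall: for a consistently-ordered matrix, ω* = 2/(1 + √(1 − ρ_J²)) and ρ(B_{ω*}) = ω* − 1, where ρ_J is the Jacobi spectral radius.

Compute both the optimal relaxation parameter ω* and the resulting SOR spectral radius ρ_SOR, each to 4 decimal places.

ω* = 1.9688, ρ_SOR = 0.9688

B_J for the 197×197 system has eigenvalues cos(kπ/198); ρ_J = cos(π/198) = 0.9999.
1 − cos²(π/198) = sin²(π/198) ⇒ √(1−ρ_J²) = sin(π/198) = 0.01587.
Then 2/(1+√(1−ρ_J²)) = 2/(1+0.01587); ω* = 2/1.01587 = 1.9688.
and ρ(B_{ω*}) = 1.9688 − 1 = 0.9688.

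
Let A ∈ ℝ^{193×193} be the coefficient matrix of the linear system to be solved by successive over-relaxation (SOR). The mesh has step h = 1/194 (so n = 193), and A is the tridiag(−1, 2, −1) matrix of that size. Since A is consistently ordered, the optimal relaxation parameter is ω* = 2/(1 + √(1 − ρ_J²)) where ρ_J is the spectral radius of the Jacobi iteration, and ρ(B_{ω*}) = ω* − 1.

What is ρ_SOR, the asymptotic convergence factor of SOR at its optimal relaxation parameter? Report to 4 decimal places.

ρ_SOR = 0.9681

[ρ_J] n=193: ρ(B_J) = cos(π/(n+1)) = cos(π/194) = 0.9999.
1 − cos²(π/194) = sin²(π/194) ⇒ √(1−ρ_J²) = sin(π/194) = 0.01619.
Then 2/(1+√(1−ρ_J²)) = 2/(1+0.01619); ω* = 2/1.01619 = 1.9681.
ρ_SOR = ω* − 1 ≈ 0.9681.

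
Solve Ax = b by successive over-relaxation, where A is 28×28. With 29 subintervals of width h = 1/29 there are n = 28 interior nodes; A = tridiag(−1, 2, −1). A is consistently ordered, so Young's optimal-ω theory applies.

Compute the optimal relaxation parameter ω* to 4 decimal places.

ω* = 1.8049

n=28: λ(B_J) = 1 − λ(A)/2 = cos(kπ/29); k=1 gives ρ_J = 0.9941.
1 − cos²(π/29) = sin²(π/29) ⇒ √(1−ρ_J²) = sin(π/29) = 0.10812.
Then 2/(1+√(1−ρ_J²)) = 2/(1+0.10812); ω* = 2/1.10812 = 1.8049.
ρ_SOR = ω* − 1 ≈ 0.8049.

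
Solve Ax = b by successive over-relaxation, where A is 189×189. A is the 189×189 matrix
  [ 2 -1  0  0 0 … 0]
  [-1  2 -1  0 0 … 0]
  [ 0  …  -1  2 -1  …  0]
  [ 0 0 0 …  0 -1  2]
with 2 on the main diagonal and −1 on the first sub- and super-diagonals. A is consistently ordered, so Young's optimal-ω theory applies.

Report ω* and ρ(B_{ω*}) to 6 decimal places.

ω* = 1.967470, ρ_SOR = 0.967470

n=189: λ(B_J) = 1 − λ(A)/2 = cos(kπ/190); k=1 gives ρ_J = 0.999863.
1 − cos²(π/190) = sin²(π/190) ⇒ √(1−ρ_J²) = sin(π/190) = 0.0165339.
Young: ω* = 2/(1+√(1−ρ_J²)) = 2/(1+0.0165339) = 2/1.0165339 = 1.967470.
and ρ(B_{ω*}) = 1.967470 − 1 = 0.967470.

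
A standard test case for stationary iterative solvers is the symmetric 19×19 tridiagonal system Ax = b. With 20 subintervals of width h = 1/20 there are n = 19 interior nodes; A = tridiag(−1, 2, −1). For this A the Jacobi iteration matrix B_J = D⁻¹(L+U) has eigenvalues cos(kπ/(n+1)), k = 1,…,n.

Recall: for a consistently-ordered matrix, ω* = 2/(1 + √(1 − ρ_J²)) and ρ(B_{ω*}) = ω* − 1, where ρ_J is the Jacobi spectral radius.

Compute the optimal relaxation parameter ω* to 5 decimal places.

ω* = 1.72945

With n=19, ρ(Jacobi) = cos(π/20) = 0.98769.
root = sin(π/20) = 0.156434  (since 1−cos² = sin²).
[ω*] 2 ÷ (1 + 0.156434) = 2 ÷ 1.156434 = 1.72945.
ρ(B_{ω*}) = ω*−1 = 0.72945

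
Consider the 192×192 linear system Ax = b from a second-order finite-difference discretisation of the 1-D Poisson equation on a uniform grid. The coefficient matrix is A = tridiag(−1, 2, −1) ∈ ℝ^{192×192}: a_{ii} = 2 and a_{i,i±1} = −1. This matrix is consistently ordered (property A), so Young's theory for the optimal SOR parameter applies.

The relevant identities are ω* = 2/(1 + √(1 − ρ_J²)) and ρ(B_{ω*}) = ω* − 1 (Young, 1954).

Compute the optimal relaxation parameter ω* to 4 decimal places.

ω* = 1.9680

B_J for the 192×192 system has eigenvalues cos(kπ/193); ρ_J = cos(π/193) = 0.9999.
√(1 − cos²(π/193)) = sin(π/193) ≈ 0.01628.
Then 2/(1+√(1−ρ_J²)) = 2/(1+0.01628); ω* = 2/1.01628 = 1.9680.
Hence ρ(B_{ω*}) = 1.9680 − 1 = 0.9680.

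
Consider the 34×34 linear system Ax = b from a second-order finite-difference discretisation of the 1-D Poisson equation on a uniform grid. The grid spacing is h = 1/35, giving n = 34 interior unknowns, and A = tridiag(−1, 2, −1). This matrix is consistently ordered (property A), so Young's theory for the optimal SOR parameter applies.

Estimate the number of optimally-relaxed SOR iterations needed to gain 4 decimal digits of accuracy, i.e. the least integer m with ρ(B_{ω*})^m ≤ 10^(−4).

ρ_J = max_k |cos(kπ/35)| = cos(π/35) = 0.9959743
root = sin(π/35) = 0.0896393  (since 1−cos² = sin²).
ω* = 2 / (1 + 0.0896393) = 2 / 1.0896393 ≈ 1.8354698.
ρ_SOR = ω* − 1 ≈ 0.8354698.
m ≥ 4·ln10 / (−ln 0.8354698) = 51.237; smallest integer m = 52.

m = 52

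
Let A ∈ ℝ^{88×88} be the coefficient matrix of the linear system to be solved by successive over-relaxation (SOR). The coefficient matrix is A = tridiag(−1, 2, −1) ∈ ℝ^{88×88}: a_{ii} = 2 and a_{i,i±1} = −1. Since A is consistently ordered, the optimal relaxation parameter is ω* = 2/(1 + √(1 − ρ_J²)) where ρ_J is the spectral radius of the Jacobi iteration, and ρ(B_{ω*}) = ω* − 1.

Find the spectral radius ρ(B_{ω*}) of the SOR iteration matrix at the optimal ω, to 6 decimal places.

ρ_SOR = 0.931823

With n=88, ρ(Jacobi) = cos(π/89) = 0.999377.
√(1 − cos²(π/89)) = sin(π/89) ≈ 0.0352915.
ω* = 2/(1+0.0352915) = 1.931823
[ρ_SOR] ω* − 1 = 0.931823.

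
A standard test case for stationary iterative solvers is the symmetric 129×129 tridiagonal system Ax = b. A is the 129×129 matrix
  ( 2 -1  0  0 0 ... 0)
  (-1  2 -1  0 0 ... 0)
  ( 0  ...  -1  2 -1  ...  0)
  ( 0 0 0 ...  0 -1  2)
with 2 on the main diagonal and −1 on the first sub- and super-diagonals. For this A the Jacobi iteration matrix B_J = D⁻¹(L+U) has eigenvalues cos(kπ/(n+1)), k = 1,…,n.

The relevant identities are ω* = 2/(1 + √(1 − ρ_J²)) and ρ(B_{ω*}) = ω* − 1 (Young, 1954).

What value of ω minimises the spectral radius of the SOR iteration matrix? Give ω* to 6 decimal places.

ω* = 1.952813

[ρ_J] n=129: ρ(B_J) = cos(π/(n+1)) = cos(π/130) = 0.999708.
√(1 − cos²(π/130)) = sin(π/130) ≈ 0.0241637.
ω* = 2/(1+0.0241637) = 1.952813
At ω = 1.952813 every |λ(B_ω)| = ω−1, so ρ_SOR = 0.952813.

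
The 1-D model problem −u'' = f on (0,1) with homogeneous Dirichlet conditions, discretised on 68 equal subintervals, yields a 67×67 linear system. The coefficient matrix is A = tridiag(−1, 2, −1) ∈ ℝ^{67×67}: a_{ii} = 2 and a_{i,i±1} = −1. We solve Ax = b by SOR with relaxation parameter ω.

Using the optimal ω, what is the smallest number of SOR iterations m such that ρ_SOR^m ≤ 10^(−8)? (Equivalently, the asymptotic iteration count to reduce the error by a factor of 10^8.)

spectrum of D⁻¹(L+U) = {cos(kπ/68) : 1≤k≤67}; ρ_J = cos(π/68) = 0.9989330.
√(1−ρ_J²) simplifies to sin(π/68) = 0.0461835.
So ω* = 2/1.0461835 = 1.9117105 (Young).
[ρ_SOR] ω* − 1 = 0.9117105.
ρ_SOR^m ≤ 10^(−8) ⇔ m ≥ 8·ln10/(−ln 0.9117105) = 18.4207/0.0924328 = 199.287; m = ⌈199.287⌉ = 200.

m = 200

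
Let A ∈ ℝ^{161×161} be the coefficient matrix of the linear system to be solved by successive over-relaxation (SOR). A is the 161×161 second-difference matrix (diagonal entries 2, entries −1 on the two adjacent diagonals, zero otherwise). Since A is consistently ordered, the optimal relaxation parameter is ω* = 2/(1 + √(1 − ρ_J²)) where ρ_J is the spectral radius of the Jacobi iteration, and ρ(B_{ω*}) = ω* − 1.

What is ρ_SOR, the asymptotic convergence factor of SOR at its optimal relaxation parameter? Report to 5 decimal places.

ρ_SOR = 0.96196

With n=161, ρ(Jacobi) = cos(π/162) = 0.99981.
root = sin(π/162) = 0.019391  (since 1−cos² = sin²).
[ω*] 2 ÷ (1 + 0.019391) = 2 ÷ 1.019391 = 1.96196.
and ρ(B_{ω*}) = 1.96196 − 1 = 0.96196.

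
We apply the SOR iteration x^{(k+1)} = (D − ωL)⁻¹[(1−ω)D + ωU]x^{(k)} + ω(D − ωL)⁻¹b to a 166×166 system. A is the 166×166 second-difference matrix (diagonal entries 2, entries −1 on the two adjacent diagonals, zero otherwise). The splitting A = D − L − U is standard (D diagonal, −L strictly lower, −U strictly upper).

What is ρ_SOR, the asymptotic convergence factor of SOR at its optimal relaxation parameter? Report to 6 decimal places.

ρ_SOR = 0.963073

ρ_J = max_k |cos(kπ/167)| = cos(π/167) = 0.999823
√(1 − cos²(π/167)) = sin(π/167) ≈ 0.0188108.
Then 2/(1+√(1−ρ_J²)) = 2/(1+0.0188108); ω* = 2/1.0188108 = 1.963073.
Hence ρ(B_{ω*}) = 1.963073 − 1 = 0.963073.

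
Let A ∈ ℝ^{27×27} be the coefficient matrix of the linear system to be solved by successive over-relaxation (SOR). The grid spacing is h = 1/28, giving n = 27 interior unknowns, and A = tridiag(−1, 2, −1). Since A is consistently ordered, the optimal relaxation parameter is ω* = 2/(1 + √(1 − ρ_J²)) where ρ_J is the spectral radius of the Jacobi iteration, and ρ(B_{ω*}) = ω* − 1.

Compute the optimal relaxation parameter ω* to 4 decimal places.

B_J for the 27×27 system has eigenvalues cos(kπ/28); ρ_J = cos(π/28) = 0.9937.
√(1 − cos²(π/28)) = sin(π/28) ≈ 0.11196.
[ω*] 2 ÷ (1 + 0.11196) = 2 ÷ 1.11196 = 1.7986.
Hence ρ(B_{ω*}) = 1.7986 − 1 = 0.7986.

ω* = 1.7986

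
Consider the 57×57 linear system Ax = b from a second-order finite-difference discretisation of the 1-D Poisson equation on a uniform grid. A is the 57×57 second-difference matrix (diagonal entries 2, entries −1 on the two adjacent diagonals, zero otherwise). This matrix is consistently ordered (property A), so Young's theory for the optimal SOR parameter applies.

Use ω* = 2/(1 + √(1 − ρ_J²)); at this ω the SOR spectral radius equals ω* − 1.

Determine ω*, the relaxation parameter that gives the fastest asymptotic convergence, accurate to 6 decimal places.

ω* = 1.897283

spectrum of D⁻¹(L+U) = {cos(kπ/58) : 1≤k≤57}; ρ_J = cos(π/58) = 0.998533.
root = sin(π/58) = 0.0541389  (since 1−cos² = sin²).
Then 2/(1+√(1−ρ_J²)) = 2/(1+0.0541389); ω* = 2/1.0541389 = 1.897283.
ρ(B_{ω*}) = ω*−1 = 0.897283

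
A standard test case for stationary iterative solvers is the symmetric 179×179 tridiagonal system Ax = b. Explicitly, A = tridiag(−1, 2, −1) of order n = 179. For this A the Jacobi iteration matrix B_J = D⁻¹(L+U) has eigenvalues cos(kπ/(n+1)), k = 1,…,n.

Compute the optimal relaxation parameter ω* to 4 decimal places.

ω* = 1.9657

n=179: λ(B_J) = 1 − λ(A)/2 = cos(kπ/180); k=1 gives ρ_J = 0.9998.
√(1−ρ_J²) simplifies to sin(π/180) = 0.01745.
Then 2/(1+√(1−ρ_J²)) = 2/(1+0.01745); ω* = 2/1.01745 = 1.9657.
and ρ(B_{ω*}) = 1.9657 − 1 = 0.9657.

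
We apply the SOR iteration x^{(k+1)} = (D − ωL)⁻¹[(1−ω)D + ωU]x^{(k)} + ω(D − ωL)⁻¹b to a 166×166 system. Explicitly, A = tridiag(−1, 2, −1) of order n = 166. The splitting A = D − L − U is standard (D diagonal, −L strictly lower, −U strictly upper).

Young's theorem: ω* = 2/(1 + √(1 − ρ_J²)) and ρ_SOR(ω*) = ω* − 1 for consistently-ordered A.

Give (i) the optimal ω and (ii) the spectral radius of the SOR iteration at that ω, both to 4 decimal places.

n=166: λ(B_J) = 1 − λ(A)/2 = cos(kπ/167); k=1 gives ρ_J = 0.9998.
√(1−ρ_J²) = |sin(π/167)| = 0.01881
Then 2/(1+√(1−ρ_J²)) = 2/(1+0.01881); ω* = 2/1.01881 = 1.9631.
and ρ(B_{ω*}) = 1.9631 − 1 = 0.9631.

ω* = 1.9631, ρ_SOR = 0.9631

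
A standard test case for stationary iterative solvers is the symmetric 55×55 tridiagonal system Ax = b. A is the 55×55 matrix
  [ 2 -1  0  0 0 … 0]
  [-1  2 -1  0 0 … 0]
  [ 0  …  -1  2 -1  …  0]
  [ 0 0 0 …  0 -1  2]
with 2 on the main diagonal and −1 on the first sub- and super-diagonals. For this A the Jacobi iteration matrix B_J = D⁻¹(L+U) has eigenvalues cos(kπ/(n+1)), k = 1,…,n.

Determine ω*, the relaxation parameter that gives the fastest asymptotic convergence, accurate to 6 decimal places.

ω* = 1.893813

spectrum of D⁻¹(L+U) = {cos(kπ/56) : 1≤k≤55}; ρ_J = cos(π/56) = 0.998427.
√(1−ρ_J²) = |sin(π/56)| = 0.0560704
So ω* = 2/1.0560704 = 1.893813 (Young).
and ρ(B_{ω*}) = 1.893813 − 1 = 0.893813.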